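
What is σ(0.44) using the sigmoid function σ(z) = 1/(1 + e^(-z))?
0.6083

sigmoid(0.44) = 1/(1 + e^(-0.44)) = 1/(1 + 0.644) = 0.6083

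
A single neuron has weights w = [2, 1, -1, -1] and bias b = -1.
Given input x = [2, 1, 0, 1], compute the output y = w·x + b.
y = 3

y = (2)(2) + (1)(1) + (-1)(0) + (-1)(1) + -1 = 3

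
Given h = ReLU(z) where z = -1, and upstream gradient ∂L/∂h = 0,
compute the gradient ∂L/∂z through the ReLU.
∂L/∂z = 0

h = ReLU(-1) = 0
Since z < 0: ∂h/∂z = 0
∂L/∂z = ∂L/∂h · ∂h/∂z = 0 × 0 = 0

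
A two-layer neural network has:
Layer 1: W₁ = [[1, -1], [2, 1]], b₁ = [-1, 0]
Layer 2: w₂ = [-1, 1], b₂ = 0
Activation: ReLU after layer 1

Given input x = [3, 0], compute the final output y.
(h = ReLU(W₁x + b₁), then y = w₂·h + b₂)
y = 4

Layer 1 pre-activation: z₁ = [2, 6]
After ReLU: h = [2, 6]
Layer 2 output: y = -1×2 + 1×6 + 0 = 4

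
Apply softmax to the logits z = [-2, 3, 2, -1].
p = [0.0048, 0.7179, 0.2641, 0.0131]

exp(z) = [0.1353, 20.09, 7.389, 0.3679]
Sum = 27.98
p = [0.0048, 0.7179, 0.2641, 0.0131]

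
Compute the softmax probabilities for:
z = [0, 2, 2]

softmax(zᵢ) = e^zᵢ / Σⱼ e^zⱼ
p = [0.0634, 0.4683, 0.4683]

exp(z) = [1, 7.389, 7.389]
Sum = 15.78
p = [0.0634, 0.4683, 0.4683]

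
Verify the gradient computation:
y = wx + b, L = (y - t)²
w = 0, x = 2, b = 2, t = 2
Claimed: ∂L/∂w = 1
Incorrect

y = (0)(2) + 2 = 2
∂L/∂y = 2(y - t) = 2(2 - 2) = 0
∂y/∂w = x = 2
∂L/∂w = 0 × 2 = 0

Claimed value: 1
Incorrect: The correct gradient is 0.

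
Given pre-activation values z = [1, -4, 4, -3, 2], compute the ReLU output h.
h = [1, 0, 4, 0, 2]

ReLU applied element-wise: max(0,1)=1, max(0,-4)=0, max(0,4)=4, max(0,-3)=0, max(0,2)=2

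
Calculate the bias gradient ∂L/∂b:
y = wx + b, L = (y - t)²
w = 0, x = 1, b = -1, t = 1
∂L/∂b = -4

y = wx + b = (0)(1) + -1 = -1
∂L/∂y = 2(y - t) = 2(-1 - 1) = -4
∂y/∂b = 1
∂L/∂b = ∂L/∂y · ∂y/∂b = -4 × 1 = -4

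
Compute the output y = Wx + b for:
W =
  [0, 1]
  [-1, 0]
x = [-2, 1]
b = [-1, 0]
y = [0, 2]

Wx = [0×-2 + 1×1, -1×-2 + 0×1]
   = [1, 2]
y = Wx + b = [1 + -1, 2 + 0] = [0, 2]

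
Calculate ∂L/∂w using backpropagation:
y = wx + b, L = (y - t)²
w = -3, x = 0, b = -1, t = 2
∂L/∂w = 0

y = wx + b = (-3)(0) + -1 = -1
∂L/∂y = 2(y - t) = 2(-1 - 2) = -6
∂y/∂w = x = 0
∂L/∂w = ∂L/∂y · ∂y/∂w = -6 × 0 = 0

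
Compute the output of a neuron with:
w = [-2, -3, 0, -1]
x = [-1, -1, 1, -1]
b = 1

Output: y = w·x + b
y = 7

y = (-2)(-1) + (-3)(-1) + (0)(1) + (-1)(-1) + 1 = 7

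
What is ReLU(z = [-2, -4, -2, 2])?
h = [0, 0, 0, 2]

ReLU applied element-wise: max(0,-2)=0, max(0,-4)=0, max(0,-2)=0, max(0,2)=2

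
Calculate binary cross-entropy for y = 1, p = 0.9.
L = 0.1054

L = -1·log(0.9) - 0·log(0.1) = -log(0.9) = 0.1054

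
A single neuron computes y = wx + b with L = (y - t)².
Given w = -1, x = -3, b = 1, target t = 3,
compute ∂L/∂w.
∂L/∂w = -6

y = wx + b = (-1)(-3) + 1 = 4
∂L/∂y = 2(y - t) = 2(4 - 3) = 2
∂y/∂w = x = -3
∂L/∂w = ∂L/∂y · ∂y/∂w = 2 × -3 = -6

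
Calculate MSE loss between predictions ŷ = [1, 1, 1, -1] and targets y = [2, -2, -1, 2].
MSE = 5.75

MSE = (1/4)((1-2)² + (1--2)² + (1--1)² + (-1-2)²) = (1/4)(1 + 9 + 4 + 9) = 5.75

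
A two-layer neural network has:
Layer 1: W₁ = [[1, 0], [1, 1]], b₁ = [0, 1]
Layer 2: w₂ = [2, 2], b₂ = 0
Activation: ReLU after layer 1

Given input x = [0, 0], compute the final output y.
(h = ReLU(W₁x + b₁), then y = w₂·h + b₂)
y = 2

Layer 1 pre-activation: z₁ = [0, 1]
After ReLU: h = [0, 1]
Layer 2 output: y = 2×0 + 2×1 + 0 = 2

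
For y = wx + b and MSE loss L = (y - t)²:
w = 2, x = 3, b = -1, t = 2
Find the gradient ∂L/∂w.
∂L/∂w = 18

y = wx + b = (2)(3) + -1 = 5
∂L/∂y = 2(y - t) = 2(5 - 2) = 6
∂y/∂w = x = 3
∂L/∂w = ∂L/∂y · ∂y/∂w = 6 × 3 = 18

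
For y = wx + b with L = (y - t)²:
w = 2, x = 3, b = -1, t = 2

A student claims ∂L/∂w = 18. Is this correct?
Correct

y = (2)(3) + -1 = 5
∂L/∂y = 2(y - t) = 2(5 - 2) = 6
∂y/∂w = x = 3
∂L/∂w = 6 × 3 = 18

Claimed value: 18
Correct: The correct gradient is 18.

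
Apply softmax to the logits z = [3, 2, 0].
p = [0.7054, 0.2595, 0.0351]

exp(z) = [20.09, 7.389, 1]
Sum = 28.47
p = [0.7054, 0.2595, 0.0351]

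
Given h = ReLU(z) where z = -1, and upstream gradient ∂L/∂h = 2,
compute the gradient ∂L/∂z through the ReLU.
∂L/∂z = 0

h = ReLU(-1) = 0
Since z < 0: ∂h/∂z = 0
∂L/∂z = ∂L/∂h · ∂h/∂z = 2 × 0 = 0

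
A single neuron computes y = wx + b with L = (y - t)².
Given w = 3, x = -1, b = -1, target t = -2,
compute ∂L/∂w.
∂L/∂w = 4

y = wx + b = (3)(-1) + -1 = -4
∂L/∂y = 2(y - t) = 2(-4 - -2) = -4
∂y/∂w = x = -1
∂L/∂w = ∂L/∂y · ∂y/∂w = -4 × -1 = 4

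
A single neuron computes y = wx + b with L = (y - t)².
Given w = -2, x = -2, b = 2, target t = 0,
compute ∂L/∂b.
∂L/∂b = 12

y = wx + b = (-2)(-2) + 2 = 6
∂L/∂y = 2(y - t) = 2(6 - 0) = 12
∂y/∂b = 1
∂L/∂b = ∂L/∂y · ∂y/∂b = 12 × 1 = 12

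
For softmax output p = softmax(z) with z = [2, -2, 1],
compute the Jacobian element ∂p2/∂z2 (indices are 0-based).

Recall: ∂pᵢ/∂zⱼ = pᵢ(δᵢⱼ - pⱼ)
∂p2/∂z2 = 0.195

p = softmax(z) = [0.7214, 0.01321, 0.2654]
p2 = 0.2654

∂p2/∂z2 = p2(1 - p2) = 0.2654 × (1 - 0.2654) = 0.195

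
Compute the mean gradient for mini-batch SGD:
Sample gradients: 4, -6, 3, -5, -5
Average gradient = -1.8

Average = (1/5)(4 + -6 + 3 + -5 + -5) = -9/5 = -1.8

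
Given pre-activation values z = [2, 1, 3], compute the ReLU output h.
h = [2, 1, 3]

ReLU applied element-wise: max(0,2)=2, max(0,1)=1, max(0,3)=3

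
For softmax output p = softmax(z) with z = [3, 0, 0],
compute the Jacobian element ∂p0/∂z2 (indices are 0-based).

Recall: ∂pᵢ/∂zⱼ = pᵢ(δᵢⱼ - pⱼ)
∂p0/∂z2 = -0.04118

p = softmax(z) = [0.9094, 0.04528, 0.04528]
p0 = 0.9094, p2 = 0.04528

∂p0/∂z2 = -p0 × p2 = -0.9094 × 0.04528 = -0.04118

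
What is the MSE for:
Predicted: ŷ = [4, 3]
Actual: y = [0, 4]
MSE = 8.5

MSE = (1/2)((4-0)² + (3-4)²) = (1/2)(16 + 1) = 8.5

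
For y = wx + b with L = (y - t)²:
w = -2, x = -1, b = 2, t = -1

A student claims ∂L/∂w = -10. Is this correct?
Correct

y = (-2)(-1) + 2 = 4
∂L/∂y = 2(y - t) = 2(4 - -1) = 10
∂y/∂w = x = -1
∂L/∂w = 10 × -1 = -10

Claimed value: -10
Correct: The correct gradient is -10.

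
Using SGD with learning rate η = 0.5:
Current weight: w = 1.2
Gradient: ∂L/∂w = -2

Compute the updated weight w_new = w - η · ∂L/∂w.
w_new = 2.2

w_new = w - η·∂L/∂w = 1.2 - 0.5×(-2) = 1.2 - (-1) = 2.2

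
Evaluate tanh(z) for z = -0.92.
-0.7259

tanh(-0.92) = (e^(-0.92) - e^(0.92))/(e^(-0.92) + e^(0.92)) = -0.7259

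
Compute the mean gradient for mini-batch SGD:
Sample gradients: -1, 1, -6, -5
Average gradient = -2.75

Average = (1/4)(-1 + 1 + -6 + -5) = -11/4 = -2.75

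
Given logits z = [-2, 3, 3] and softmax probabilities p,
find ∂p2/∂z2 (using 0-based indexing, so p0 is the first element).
∂p2/∂z2 = 0.25

p = softmax(z) = [0.003358, 0.4983, 0.4983]
p2 = 0.4983

∂p2/∂z2 = p2(1 - p2) = 0.4983 × (1 - 0.4983) = 0.25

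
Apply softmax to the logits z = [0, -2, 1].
p = [0.2595, 0.0351, 0.7054]

exp(z) = [1, 0.1353, 2.718]
Sum = 3.854
p = [0.2595, 0.0351, 0.7054]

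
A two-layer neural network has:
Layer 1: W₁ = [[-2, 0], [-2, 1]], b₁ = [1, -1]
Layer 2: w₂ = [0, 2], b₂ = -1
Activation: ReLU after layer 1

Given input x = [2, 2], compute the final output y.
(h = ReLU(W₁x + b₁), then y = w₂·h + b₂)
y = -1

Layer 1 pre-activation: z₁ = [-3, -3]
After ReLU: h = [0, 0]
Layer 2 output: y = 0×0 + 2×0 + -1 = -1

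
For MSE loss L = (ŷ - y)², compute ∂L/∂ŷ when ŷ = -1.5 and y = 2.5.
∂L/∂ŷ = -8.0

∂L/∂ŷ = 2(ŷ - y) = 2(-1.5 - 2.5) = 2(-4.0) = -8.0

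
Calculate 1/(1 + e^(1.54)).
0.1765

sigmoid(-1.54) = 1/(1 + e^(1.54)) = 1/(1 + 4.665) = 0.1765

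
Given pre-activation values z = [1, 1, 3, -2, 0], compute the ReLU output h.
h = [1, 1, 3, 0, 0]

ReLU applied element-wise: max(0,1)=1, max(0,1)=1, max(0,3)=3, max(0,-2)=0, max(0,0)=0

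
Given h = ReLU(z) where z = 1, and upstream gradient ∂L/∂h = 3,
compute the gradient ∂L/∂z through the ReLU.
∂L/∂z = 3

h = ReLU(1) = 1
Since z > 0: ∂h/∂z = 1
∂L/∂z = ∂L/∂h · ∂h/∂z = 3 × 1 = 3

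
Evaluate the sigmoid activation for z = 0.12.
0.53

sigmoid(0.12) = 1/(1 + e^(-0.12)) = 1/(1 + 0.8869) = 0.53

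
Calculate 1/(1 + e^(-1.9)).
0.8699

sigmoid(1.9) = 1/(1 + e^(-1.9)) = 1/(1 + 0.1496) = 0.8699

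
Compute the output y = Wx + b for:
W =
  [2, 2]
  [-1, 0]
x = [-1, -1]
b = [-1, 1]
y = [-5, 2]

Wx = [2×-1 + 2×-1, -1×-1 + 0×-1]
   = [-4, 1]
y = Wx + b = [-4 + -1, 1 + 1] = [-5, 2]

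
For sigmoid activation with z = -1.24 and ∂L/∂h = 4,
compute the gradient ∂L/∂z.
∂L/∂z = 0.6963

σ(-1.24) = 0.2244
σ'(-1.24) = σ(-1.24)(1 - σ(-1.24)) = 0.2244 × 0.7756 = 0.1741
∂L/∂z = ∂L/∂h · σ'(z) = 4 × 0.1741 = 0.6963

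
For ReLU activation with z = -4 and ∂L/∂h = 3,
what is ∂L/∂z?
∂L/∂z = 0

h = ReLU(-4) = 0
Since z < 0: ∂h/∂z = 0
∂L/∂z = ∂L/∂h · ∂h/∂z = 3 × 0 = 0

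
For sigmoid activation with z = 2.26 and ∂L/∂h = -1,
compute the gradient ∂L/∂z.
∂L/∂z = -0.08556

σ(2.26) = 0.9055
σ'(2.26) = σ(2.26)(1 - σ(2.26)) = 0.9055 × 0.09449 = 0.08556
∂L/∂z = ∂L/∂h · σ'(z) = -1 × 0.08556 = -0.08556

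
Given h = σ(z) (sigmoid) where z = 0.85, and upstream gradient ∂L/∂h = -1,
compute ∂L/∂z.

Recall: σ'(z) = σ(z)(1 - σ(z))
∂L/∂z = -0.2098

σ(0.85) = 0.7006
σ'(0.85) = σ(0.85)(1 - σ(0.85)) = 0.7006 × 0.2994 = 0.2098
∂L/∂z = ∂L/∂h · σ'(z) = -1 × 0.2098 = -0.2098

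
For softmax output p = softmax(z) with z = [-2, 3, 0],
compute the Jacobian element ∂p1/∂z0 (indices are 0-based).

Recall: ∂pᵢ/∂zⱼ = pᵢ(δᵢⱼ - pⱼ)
∂p1/∂z0 = -0.006036

p = softmax(z) = [0.006377, 0.9465, 0.04712]
p1 = 0.9465, p0 = 0.006377

∂p1/∂z0 = -p1 × p0 = -0.9465 × 0.006377 = -0.006036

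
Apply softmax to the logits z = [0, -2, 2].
p = [0.1173, 0.0159, 0.8668]

exp(z) = [1, 0.1353, 7.389]
Sum = 8.524
p = [0.1173, 0.0159, 0.8668]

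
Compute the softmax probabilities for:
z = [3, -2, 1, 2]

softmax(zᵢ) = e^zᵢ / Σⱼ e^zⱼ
p = [0.6623, 0.0045, 0.0896, 0.2436]

exp(z) = [20.09, 0.1353, 2.718, 7.389]
Sum = 30.33
p = [0.6623, 0.0045, 0.0896, 0.2436]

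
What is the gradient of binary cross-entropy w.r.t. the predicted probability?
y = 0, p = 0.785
∂L/∂p = 4.651

∂L/∂p = -y/p + (1-y)/(1-p) = 0 + 1/0.215 = 4.651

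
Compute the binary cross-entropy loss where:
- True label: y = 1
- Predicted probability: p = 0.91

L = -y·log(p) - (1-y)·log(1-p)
L = 0.09431

L = -1·log(0.91) - 0·log(0.09) = -log(0.91) = 0.09431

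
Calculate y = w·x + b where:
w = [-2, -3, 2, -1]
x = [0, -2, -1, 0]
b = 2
y = 6

y = (-2)(0) + (-3)(-2) + (2)(-1) + (-1)(0) + 2 = 6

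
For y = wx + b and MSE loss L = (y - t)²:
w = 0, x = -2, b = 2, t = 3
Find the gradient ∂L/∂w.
∂L/∂w = 4

y = wx + b = (0)(-2) + 2 = 2
∂L/∂y = 2(y - t) = 2(2 - 3) = -2
∂y/∂w = x = -2
∂L/∂w = ∂L/∂y · ∂y/∂w = -2 × -2 = 4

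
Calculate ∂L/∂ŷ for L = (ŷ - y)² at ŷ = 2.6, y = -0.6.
∂L/∂ŷ = 6.4

∂L/∂ŷ = 2(ŷ - y) = 2(2.6 - -0.6) = 2(3.2) = 6.4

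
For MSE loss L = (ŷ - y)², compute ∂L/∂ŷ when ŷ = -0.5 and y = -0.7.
∂L/∂ŷ = 0.4

∂L/∂ŷ = 2(ŷ - y) = 2(-0.5 - -0.7) = 2(0.2) = 0.4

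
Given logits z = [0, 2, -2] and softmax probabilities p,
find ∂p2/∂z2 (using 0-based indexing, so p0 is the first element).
∂p2/∂z2 = 0.01562

p = softmax(z) = [0.1173, 0.8668, 0.01588]
p2 = 0.01588

∂p2/∂z2 = p2(1 - p2) = 0.01588 × (1 - 0.01588) = 0.01562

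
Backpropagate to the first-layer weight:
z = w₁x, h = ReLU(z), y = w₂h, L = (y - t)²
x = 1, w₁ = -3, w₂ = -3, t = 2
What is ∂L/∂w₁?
∂L/∂w₁ = 0

Forward pass:
z = w₁x = -3×1 = -3
h = ReLU(-3) = 0
y = w₂h = -3×0 = 0

Backward pass:
∂L/∂y = 2(y - t) = 2(0 - 2) = -4
∂y/∂h = w₂ = -3
∂h/∂z = 0 (ReLU derivative)
∂z/∂w₁ = x = 1

∂L/∂w₁ = -4 × -3 × 0 × 1 = 0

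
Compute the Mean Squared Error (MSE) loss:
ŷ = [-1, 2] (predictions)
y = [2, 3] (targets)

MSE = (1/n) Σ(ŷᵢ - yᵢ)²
MSE = 5

MSE = (1/2)((-1-2)² + (2-3)²) = (1/2)(9 + 1) = 5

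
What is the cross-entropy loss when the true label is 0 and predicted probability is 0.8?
L = 1.609

L = -0·log(0.8) - 1·log(0.2) = -log(0.2) = 1.609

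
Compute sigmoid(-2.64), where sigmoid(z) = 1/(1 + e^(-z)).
0.06661

sigmoid(-2.64) = 1/(1 + e^(2.64)) = 1/(1 + 14.01) = 0.06661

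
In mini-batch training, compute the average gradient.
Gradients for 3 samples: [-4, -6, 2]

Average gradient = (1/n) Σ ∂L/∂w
Average gradient = -2.667

Average = (1/3)(-4 + -6 + 2) = -8/3 = -2.667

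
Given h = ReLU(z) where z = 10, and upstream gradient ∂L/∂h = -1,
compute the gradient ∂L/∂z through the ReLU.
∂L/∂z = -1

h = ReLU(10) = 10
Since z > 0: ∂h/∂z = 1
∂L/∂z = ∂L/∂h · ∂h/∂z = -1 × 1 = -1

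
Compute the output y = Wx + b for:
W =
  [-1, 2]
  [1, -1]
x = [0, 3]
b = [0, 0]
y = [6, -3]

Wx = [-1×0 + 2×3, 1×0 + -1×3]
   = [6, -3]
y = Wx + b = [6 + 0, -3 + 0] = [6, -3]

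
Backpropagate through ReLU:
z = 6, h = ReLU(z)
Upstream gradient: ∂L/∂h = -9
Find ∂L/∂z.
∂L/∂z = -9

h = ReLU(6) = 6
Since z > 0: ∂h/∂z = 1
∂L/∂z = ∂L/∂h · ∂h/∂z = -9 × 1 = -9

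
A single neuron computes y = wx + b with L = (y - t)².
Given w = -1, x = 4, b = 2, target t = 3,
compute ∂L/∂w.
∂L/∂w = -40

y = wx + b = (-1)(4) + 2 = -2
∂L/∂y = 2(y - t) = 2(-2 - 3) = -10
∂y/∂w = x = 4
∂L/∂w = ∂L/∂y · ∂y/∂w = -10 × 4 = -40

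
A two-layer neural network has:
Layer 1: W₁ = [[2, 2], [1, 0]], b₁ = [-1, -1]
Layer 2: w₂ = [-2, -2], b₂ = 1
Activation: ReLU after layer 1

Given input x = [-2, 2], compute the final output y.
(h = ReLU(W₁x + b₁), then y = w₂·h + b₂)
y = 1

Layer 1 pre-activation: z₁ = [-1, -3]
After ReLU: h = [0, 0]
Layer 2 output: y = -2×0 + -2×0 + 1 = 1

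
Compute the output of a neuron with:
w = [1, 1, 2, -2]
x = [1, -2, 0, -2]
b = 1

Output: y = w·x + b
y = 4

y = (1)(1) + (1)(-2) + (2)(0) + (-2)(-2) + 1 = 4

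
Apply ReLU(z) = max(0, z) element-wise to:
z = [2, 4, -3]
h = [2, 4, 0]

ReLU applied element-wise: max(0,2)=2, max(0,4)=4, max(0,-3)=0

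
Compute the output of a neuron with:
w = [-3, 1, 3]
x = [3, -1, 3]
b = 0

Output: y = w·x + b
y = -1

y = (-3)(3) + (1)(-1) + (3)(3) + 0 = -1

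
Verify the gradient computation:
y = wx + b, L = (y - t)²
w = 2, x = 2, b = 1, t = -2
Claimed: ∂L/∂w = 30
Incorrect

y = (2)(2) + 1 = 5
∂L/∂y = 2(y - t) = 2(5 - -2) = 14
∂y/∂w = x = 2
∂L/∂w = 14 × 2 = 28

Claimed value: 30
Incorrect: The correct gradient is 28.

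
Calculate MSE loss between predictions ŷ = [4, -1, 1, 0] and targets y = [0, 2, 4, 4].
MSE = 12.5

MSE = (1/4)((4-0)² + (-1-2)² + (1-4)² + (0-4)²) = (1/4)(16 + 9 + 9 + 16) = 12.5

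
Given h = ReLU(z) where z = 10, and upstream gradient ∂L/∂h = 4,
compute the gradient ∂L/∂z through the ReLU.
∂L/∂z = 4

h = ReLU(10) = 10
Since z > 0: ∂h/∂z = 1
∂L/∂z = ∂L/∂h · ∂h/∂z = 4 × 1 = 4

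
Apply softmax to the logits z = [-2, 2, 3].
p = [0.0049, 0.2676, 0.7275]

exp(z) = [0.1353, 7.389, 20.09]
Sum = 27.61
p = [0.0049, 0.2676, 0.7275]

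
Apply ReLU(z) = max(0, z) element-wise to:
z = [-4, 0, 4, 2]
h = [0, 0, 4, 2]

ReLU applied element-wise: max(0,-4)=0, max(0,0)=0, max(0,4)=4, max(0,2)=2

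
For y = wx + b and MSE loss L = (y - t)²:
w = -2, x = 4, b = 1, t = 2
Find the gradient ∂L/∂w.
∂L/∂w = -72

y = wx + b = (-2)(4) + 1 = -7
∂L/∂y = 2(y - t) = 2(-7 - 2) = -18
∂y/∂w = x = 4
∂L/∂w = ∂L/∂y · ∂y/∂w = -18 × 4 = -72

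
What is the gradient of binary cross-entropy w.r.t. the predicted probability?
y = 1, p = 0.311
∂L/∂p = -3.215

∂L/∂p = -y/p + (1-y)/(1-p) = -1/0.311 + 0 = -3.215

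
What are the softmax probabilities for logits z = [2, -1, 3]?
p = [0.2654, 0.0132, 0.7214]

exp(z) = [7.389, 0.3679, 20.09]
Sum = 27.84
p = [0.2654, 0.0132, 0.7214]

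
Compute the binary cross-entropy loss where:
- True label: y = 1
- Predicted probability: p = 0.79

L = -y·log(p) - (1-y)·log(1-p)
L = 0.2357

L = -1·log(0.79) - 0·log(0.21) = -log(0.79) = 0.2357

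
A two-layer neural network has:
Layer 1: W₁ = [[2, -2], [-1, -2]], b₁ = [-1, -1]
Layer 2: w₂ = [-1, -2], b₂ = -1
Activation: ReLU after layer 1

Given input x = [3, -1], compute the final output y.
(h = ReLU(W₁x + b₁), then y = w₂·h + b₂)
y = -8

Layer 1 pre-activation: z₁ = [7, -2]
After ReLU: h = [7, 0]
Layer 2 output: y = -1×7 + -2×0 + -1 = -8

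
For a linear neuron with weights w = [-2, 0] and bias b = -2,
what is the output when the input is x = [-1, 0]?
y = 0

y = (-2)(-1) + (0)(0) + -2 = 0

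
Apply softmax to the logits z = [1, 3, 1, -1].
p = [0.105, 0.7758, 0.105, 0.0142]

exp(z) = [2.718, 20.09, 2.718, 0.3679]
Sum = 25.89
p = [0.105, 0.7758, 0.105, 0.0142]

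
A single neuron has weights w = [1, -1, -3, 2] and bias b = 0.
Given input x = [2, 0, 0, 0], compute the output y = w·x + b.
y = 2

y = (1)(2) + (-1)(0) + (-3)(0) + (2)(0) + 0 = 2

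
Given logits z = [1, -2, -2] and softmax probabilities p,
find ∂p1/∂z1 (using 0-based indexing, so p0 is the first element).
∂p1/∂z1 = 0.04323

p = softmax(z) = [0.9094, 0.04528, 0.04528]
p1 = 0.04528

∂p1/∂z1 = p1(1 - p1) = 0.04528 × (1 - 0.04528) = 0.04323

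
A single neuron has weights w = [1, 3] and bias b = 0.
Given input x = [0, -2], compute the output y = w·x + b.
y = -6

y = (1)(0) + (3)(-2) + 0 = -6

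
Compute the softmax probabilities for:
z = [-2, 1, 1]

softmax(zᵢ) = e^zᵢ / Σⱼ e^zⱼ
p = [0.0243, 0.4879, 0.4879]

exp(z) = [0.1353, 2.718, 2.718]
Sum = 5.572
p = [0.0243, 0.4879, 0.4879]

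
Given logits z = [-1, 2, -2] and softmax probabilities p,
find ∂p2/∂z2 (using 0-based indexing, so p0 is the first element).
∂p2/∂z2 = 0.01685

p = softmax(z) = [0.04661, 0.9362, 0.01715]
p2 = 0.01715

∂p2/∂z2 = p2(1 - p2) = 0.01715 × (1 - 0.01715) = 0.01685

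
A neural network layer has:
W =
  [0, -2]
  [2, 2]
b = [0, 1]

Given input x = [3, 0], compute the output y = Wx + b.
y = [0, 7]

Wx = [0×3 + -2×0, 2×3 + 2×0]
   = [0, 6]
y = Wx + b = [0 + 0, 6 + 1] = [0, 7]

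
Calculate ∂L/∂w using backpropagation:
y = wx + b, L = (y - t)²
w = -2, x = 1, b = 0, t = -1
∂L/∂w = -2

y = wx + b = (-2)(1) + 0 = -2
∂L/∂y = 2(y - t) = 2(-2 - -1) = -2
∂y/∂w = x = 1
∂L/∂w = ∂L/∂y · ∂y/∂w = -2 × 1 = -2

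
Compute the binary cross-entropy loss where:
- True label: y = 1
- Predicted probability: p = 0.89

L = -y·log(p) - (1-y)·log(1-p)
L = 0.1165

L = -1·log(0.89) - 0·log(0.11) = -log(0.89) = 0.1165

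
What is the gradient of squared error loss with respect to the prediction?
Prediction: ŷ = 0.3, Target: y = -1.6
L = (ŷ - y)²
∂L/∂ŷ = 3.8

∂L/∂ŷ = 2(ŷ - y) = 2(0.3 - -1.6) = 2(1.9) = 3.8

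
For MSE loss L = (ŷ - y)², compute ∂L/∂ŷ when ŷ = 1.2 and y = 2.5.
∂L/∂ŷ = -2.6

∂L/∂ŷ = 2(ŷ - y) = 2(1.2 - 2.5) = 2(-1.3) = -2.6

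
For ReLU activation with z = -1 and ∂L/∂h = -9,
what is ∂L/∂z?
∂L/∂z = 0

h = ReLU(-1) = 0
Since z < 0: ∂h/∂z = 0
∂L/∂z = ∂L/∂h · ∂h/∂z = -9 × 0 = 0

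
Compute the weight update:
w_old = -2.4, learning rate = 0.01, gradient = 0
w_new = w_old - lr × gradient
w_new = -2.4

w_new = w - η·∂L/∂w = -2.4 - 0.01×(0) = -2.4 - (0) = -2.4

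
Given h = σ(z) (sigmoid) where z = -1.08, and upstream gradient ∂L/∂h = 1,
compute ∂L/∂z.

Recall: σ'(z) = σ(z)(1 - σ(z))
∂L/∂z = 0.1892

σ(-1.08) = 0.2535
σ'(-1.08) = σ(-1.08)(1 - σ(-1.08)) = 0.2535 × 0.7465 = 0.1892
∂L/∂z = ∂L/∂h · σ'(z) = 1 × 0.1892 = 0.1892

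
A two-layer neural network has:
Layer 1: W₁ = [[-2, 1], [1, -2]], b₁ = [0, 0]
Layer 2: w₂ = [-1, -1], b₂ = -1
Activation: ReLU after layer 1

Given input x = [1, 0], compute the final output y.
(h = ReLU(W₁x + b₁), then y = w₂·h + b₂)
y = -2

Layer 1 pre-activation: z₁ = [-2, 1]
After ReLU: h = [0, 1]
Layer 2 output: y = -1×0 + -1×1 + -1 = -2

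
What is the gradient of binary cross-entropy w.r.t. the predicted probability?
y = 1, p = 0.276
∂L/∂p = -3.623

∂L/∂p = -y/p + (1-y)/(1-p) = -1/0.276 + 0 = -3.623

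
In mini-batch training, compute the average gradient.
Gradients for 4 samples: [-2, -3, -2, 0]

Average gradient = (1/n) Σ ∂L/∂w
Average gradient = -1.75

Average = (1/4)(-2 + -3 + -2 + 0) = -7/4 = -1.75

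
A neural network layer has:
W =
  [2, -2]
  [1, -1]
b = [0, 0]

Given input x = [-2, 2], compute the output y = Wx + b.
y = [-8, -4]

Wx = [2×-2 + -2×2, 1×-2 + -1×2]
   = [-8, -4]
y = Wx + b = [-8 + 0, -4 + 0] = [-8, -4]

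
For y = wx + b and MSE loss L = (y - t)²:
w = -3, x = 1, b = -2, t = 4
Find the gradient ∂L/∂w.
∂L/∂w = -18

y = wx + b = (-3)(1) + -2 = -5
∂L/∂y = 2(y - t) = 2(-5 - 4) = -18
∂y/∂w = x = 1
∂L/∂w = ∂L/∂y · ∂y/∂w = -18 × 1 = -18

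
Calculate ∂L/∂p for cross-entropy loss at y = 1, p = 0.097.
∂L/∂p = -10.31

∂L/∂p = -y/p + (1-y)/(1-p) = -1/0.097 + 0 = -10.31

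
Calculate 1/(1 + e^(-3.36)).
0.9664

sigmoid(3.36) = 1/(1 + e^(-3.36)) = 1/(1 + 0.03474) = 0.9664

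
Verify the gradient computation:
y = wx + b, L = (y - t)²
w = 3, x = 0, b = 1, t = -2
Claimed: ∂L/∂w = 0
Correct

y = (3)(0) + 1 = 1
∂L/∂y = 2(y - t) = 2(1 - -2) = 6
∂y/∂w = x = 0
∂L/∂w = 6 × 0 = 0

Claimed value: 0
Correct: The correct gradient is 0.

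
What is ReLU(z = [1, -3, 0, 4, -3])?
h = [1, 0, 0, 4, 0]

ReLU applied element-wise: max(0,1)=1, max(0,-3)=0, max(0,0)=0, max(0,4)=4, max(0,-3)=0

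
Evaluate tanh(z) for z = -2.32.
-0.9809

tanh(-2.32) = (e^(-2.32) - e^(2.32))/(e^(-2.32) + e^(2.32)) = -0.9809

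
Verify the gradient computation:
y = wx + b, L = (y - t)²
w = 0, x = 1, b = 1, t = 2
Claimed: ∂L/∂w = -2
Correct

y = (0)(1) + 1 = 1
∂L/∂y = 2(y - t) = 2(1 - 2) = -2
∂y/∂w = x = 1
∂L/∂w = -2 × 1 = -2

Claimed value: -2
Correct: The correct gradient is -2.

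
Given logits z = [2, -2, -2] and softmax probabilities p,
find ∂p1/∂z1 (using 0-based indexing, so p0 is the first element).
∂p1/∂z1 = 0.01736

p = softmax(z) = [0.9647, 0.01767, 0.01767]
p1 = 0.01767

∂p1/∂z1 = p1(1 - p1) = 0.01767 × (1 - 0.01767) = 0.01736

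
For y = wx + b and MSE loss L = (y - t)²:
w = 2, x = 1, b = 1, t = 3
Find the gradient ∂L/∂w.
∂L/∂w = 0

y = wx + b = (2)(1) + 1 = 3
∂L/∂y = 2(y - t) = 2(3 - 3) = 0
∂y/∂w = x = 1
∂L/∂w = ∂L/∂y · ∂y/∂w = 0 × 1 = 0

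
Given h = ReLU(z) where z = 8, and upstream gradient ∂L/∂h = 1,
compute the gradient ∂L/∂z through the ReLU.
∂L/∂z = 1

h = ReLU(8) = 8
Since z > 0: ∂h/∂z = 1
∂L/∂z = ∂L/∂h · ∂h/∂z = 1 × 1 = 1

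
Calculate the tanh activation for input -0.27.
-0.2636

tanh(-0.27) = (e^(-0.27) - e^(0.27))/(e^(-0.27) + e^(0.27)) = -0.2636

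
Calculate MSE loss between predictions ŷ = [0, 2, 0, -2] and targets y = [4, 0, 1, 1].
MSE = 7.5

MSE = (1/4)((0-4)² + (2-0)² + (0-1)² + (-2-1)²) = (1/4)(16 + 4 + 1 + 9) = 7.5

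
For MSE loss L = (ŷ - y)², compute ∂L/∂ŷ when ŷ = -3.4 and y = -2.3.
∂L/∂ŷ = -2.2

∂L/∂ŷ = 2(ŷ - y) = 2(-3.4 - -2.3) = 2(-1.1) = -2.2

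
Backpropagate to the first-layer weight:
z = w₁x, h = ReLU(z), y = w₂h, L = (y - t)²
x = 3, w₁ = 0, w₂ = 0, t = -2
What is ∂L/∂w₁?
∂L/∂w₁ = 0

Forward pass:
z = w₁x = 0×3 = 0
h = ReLU(0) = 0
y = w₂h = 0×0 = 0

Backward pass:
∂L/∂y = 2(y - t) = 2(0 - -2) = 4
∂y/∂h = w₂ = 0
∂h/∂z = 0 (ReLU derivative)
∂z/∂w₁ = x = 3

∂L/∂w₁ = 4 × 0 × 0 × 3 = 0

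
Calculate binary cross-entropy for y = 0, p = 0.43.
L = 0.5621

L = -0·log(0.43) - 1·log(0.57) = -log(0.57) = 0.5621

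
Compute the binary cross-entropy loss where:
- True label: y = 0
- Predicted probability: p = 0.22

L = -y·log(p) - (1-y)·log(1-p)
L = 0.2485

L = -0·log(0.22) - 1·log(0.78) = -log(0.78) = 0.2485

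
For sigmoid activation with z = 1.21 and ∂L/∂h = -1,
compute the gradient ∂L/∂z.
∂L/∂z = -0.1769

σ(1.21) = 0.7703
σ'(1.21) = σ(1.21)(1 - σ(1.21)) = 0.7703 × 0.2297 = 0.1769
∂L/∂z = ∂L/∂h · σ'(z) = -1 × 0.1769 = -0.1769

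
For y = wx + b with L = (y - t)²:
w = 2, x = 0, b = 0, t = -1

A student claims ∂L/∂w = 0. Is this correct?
Correct

y = (2)(0) + 0 = 0
∂L/∂y = 2(y - t) = 2(0 - -1) = 2
∂y/∂w = x = 0
∂L/∂w = 2 × 0 = 0

Claimed value: 0
Correct: The correct gradient is 0.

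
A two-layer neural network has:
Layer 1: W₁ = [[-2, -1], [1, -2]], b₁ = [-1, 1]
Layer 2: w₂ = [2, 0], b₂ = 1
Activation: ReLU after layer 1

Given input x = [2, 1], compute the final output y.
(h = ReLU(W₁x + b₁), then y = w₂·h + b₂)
y = 1

Layer 1 pre-activation: z₁ = [-6, 1]
After ReLU: h = [0, 1]
Layer 2 output: y = 2×0 + 0×1 + 1 = 1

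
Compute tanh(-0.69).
-0.598

tanh(-0.69) = (e^(-0.69) - e^(0.69))/(e^(-0.69) + e^(0.69)) = -0.598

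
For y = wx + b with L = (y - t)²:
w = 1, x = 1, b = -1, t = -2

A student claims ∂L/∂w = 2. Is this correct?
Incorrect

y = (1)(1) + -1 = 0
∂L/∂y = 2(y - t) = 2(0 - -2) = 4
∂y/∂w = x = 1
∂L/∂w = 4 × 1 = 4

Claimed value: 2
Incorrect: The correct gradient is 4.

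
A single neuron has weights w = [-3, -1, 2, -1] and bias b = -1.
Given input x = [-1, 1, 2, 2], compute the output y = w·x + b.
y = 3

y = (-3)(-1) + (-1)(1) + (2)(2) + (-1)(2) + -1 = 3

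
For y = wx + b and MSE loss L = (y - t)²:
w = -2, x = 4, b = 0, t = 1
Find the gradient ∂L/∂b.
∂L/∂b = -18

y = wx + b = (-2)(4) + 0 = -8
∂L/∂y = 2(y - t) = 2(-8 - 1) = -18
∂y/∂b = 1
∂L/∂b = ∂L/∂y · ∂y/∂b = -18 × 1 = -18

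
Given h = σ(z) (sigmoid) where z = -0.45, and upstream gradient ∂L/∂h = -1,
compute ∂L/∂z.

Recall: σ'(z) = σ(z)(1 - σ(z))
∂L/∂z = -0.2378

σ(-0.45) = 0.3894
σ'(-0.45) = σ(-0.45)(1 - σ(-0.45)) = 0.3894 × 0.6106 = 0.2378
∂L/∂z = ∂L/∂h · σ'(z) = -1 × 0.2378 = -0.2378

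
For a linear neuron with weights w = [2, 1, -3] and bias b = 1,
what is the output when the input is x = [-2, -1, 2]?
y = -10

y = (2)(-2) + (1)(-1) + (-3)(2) + 1 = -10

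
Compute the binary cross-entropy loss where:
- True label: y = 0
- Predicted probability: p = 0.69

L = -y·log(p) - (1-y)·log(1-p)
L = 1.171

L = -0·log(0.69) - 1·log(0.31) = -log(0.31) = 1.171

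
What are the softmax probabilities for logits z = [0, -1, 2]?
p = [0.1142, 0.042, 0.8438]

exp(z) = [1, 0.3679, 7.389]
Sum = 8.757
p = [0.1142, 0.042, 0.8438]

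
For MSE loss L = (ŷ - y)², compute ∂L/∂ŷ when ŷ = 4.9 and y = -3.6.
∂L/∂ŷ = 17.0

∂L/∂ŷ = 2(ŷ - y) = 2(4.9 - -3.6) = 2(8.5) = 17.0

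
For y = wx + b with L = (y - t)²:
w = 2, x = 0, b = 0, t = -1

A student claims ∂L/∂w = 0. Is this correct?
Correct

y = (2)(0) + 0 = 0
∂L/∂y = 2(y - t) = 2(0 - -1) = 2
∂y/∂w = x = 0
∂L/∂w = 2 × 0 = 0

Claimed value: 0
Correct: The correct gradient is 0.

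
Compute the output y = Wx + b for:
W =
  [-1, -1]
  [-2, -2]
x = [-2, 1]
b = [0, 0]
y = [1, 2]

Wx = [-1×-2 + -1×1, -2×-2 + -2×1]
   = [1, 2]
y = Wx + b = [1 + 0, 2 + 0] = [1, 2]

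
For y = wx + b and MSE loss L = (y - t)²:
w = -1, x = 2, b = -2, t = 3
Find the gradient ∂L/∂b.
∂L/∂b = -14

y = wx + b = (-1)(2) + -2 = -4
∂L/∂y = 2(y - t) = 2(-4 - 3) = -14
∂y/∂b = 1
∂L/∂b = ∂L/∂y · ∂y/∂b = -14 × 1 = -14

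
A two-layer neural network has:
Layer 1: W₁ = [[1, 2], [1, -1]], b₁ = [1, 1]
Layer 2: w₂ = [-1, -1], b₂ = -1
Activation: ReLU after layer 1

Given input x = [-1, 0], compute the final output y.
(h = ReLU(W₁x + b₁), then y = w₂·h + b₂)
y = -1

Layer 1 pre-activation: z₁ = [0, 0]
After ReLU: h = [0, 0]
Layer 2 output: y = -1×0 + -1×0 + -1 = -1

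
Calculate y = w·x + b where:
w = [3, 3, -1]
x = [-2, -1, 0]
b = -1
y = -10

y = (3)(-2) + (3)(-1) + (-1)(0) + -1 = -10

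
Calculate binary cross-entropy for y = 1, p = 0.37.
L = 0.9943

L = -1·log(0.37) - 0·log(0.63) = -log(0.37) = 0.9943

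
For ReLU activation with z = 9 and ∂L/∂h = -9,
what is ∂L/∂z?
∂L/∂z = -9

h = ReLU(9) = 9
Since z > 0: ∂h/∂z = 1
∂L/∂z = ∂L/∂h · ∂h/∂z = -9 × 1 = -9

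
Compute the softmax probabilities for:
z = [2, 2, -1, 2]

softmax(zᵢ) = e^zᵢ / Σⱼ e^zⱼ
p = [0.3279, 0.3279, 0.0163, 0.3279]

exp(z) = [7.389, 7.389, 0.3679, 7.389]
Sum = 22.54
p = [0.3279, 0.3279, 0.0163, 0.3279]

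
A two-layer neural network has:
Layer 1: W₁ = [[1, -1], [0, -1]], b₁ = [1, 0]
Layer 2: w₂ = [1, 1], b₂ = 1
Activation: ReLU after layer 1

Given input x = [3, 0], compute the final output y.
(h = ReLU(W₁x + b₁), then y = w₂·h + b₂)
y = 5

Layer 1 pre-activation: z₁ = [4, 0]
After ReLU: h = [4, 0]
Layer 2 output: y = 1×4 + 1×0 + 1 = 5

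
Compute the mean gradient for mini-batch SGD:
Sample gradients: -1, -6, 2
Average gradient = -1.667

Average = (1/3)(-1 + -6 + 2) = -5/3 = -1.667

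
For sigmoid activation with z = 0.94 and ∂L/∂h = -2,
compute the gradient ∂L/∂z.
∂L/∂z = -0.404

σ(0.94) = 0.7191
σ'(0.94) = σ(0.94)(1 - σ(0.94)) = 0.7191 × 0.2809 = 0.202
∂L/∂z = ∂L/∂h · σ'(z) = -2 × 0.202 = -0.404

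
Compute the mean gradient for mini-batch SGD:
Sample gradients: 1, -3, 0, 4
Average gradient = 0.5

Average = (1/4)(1 + -3 + 0 + 4) = 2/4 = 0.5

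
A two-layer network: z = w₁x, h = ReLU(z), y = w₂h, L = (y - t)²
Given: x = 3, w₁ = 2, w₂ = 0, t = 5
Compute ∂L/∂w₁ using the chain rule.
∂L/∂w₁ = 0

Forward pass:
z = w₁x = 2×3 = 6
h = ReLU(6) = 6
y = w₂h = 0×6 = 0

Backward pass:
∂L/∂y = 2(y - t) = 2(0 - 5) = -10
∂y/∂h = w₂ = 0
∂h/∂z = 1 (ReLU derivative)
∂z/∂w₁ = x = 3

∂L/∂w₁ = -10 × 0 × 1 × 3 = 0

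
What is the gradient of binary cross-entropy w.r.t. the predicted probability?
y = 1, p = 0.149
∂L/∂p = -6.711

∂L/∂p = -y/p + (1-y)/(1-p) = -1/0.149 + 0 = -6.711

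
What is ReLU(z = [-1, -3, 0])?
h = [0, 0, 0]

ReLU applied element-wise: max(0,-1)=0, max(0,-3)=0, max(0,0)=0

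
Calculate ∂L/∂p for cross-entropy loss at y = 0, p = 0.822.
∂L/∂p = 5.618

∂L/∂p = -y/p + (1-y)/(1-p) = 0 + 1/0.178 = 5.618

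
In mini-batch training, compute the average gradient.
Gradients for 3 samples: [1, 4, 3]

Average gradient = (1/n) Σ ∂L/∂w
Average gradient = 2.667

Average = (1/3)(1 + 4 + 3) = 8/3 = 2.667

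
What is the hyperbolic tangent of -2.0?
-0.964

tanh(-2.0) = (e^(-2.0) - e^(2.0))/(e^(-2.0) + e^(2.0)) = -0.964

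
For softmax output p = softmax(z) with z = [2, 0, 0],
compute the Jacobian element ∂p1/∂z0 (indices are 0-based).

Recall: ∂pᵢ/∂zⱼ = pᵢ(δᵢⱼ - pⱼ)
∂p1/∂z0 = -0.08382

p = softmax(z) = [0.787, 0.1065, 0.1065]
p1 = 0.1065, p0 = 0.787

∂p1/∂z0 = -p1 × p0 = -0.1065 × 0.787 = -0.08382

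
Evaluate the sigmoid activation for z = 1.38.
0.799

sigmoid(1.38) = 1/(1 + e^(-1.38)) = 1/(1 + 0.2516) = 0.799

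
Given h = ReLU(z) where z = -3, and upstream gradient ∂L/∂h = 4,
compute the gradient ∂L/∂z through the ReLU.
∂L/∂z = 0

h = ReLU(-3) = 0
Since z < 0: ∂h/∂z = 0
∂L/∂z = ∂L/∂h · ∂h/∂z = 4 × 0 = 0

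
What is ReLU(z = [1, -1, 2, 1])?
h = [1, 0, 2, 1]

ReLU applied element-wise: max(0,1)=1, max(0,-1)=0, max(0,2)=2, max(0,1)=1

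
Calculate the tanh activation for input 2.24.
0.9776

tanh(2.24) = (e^(2.24) - e^(-2.24))/(e^(2.24) + e^(-2.24)) = 0.9776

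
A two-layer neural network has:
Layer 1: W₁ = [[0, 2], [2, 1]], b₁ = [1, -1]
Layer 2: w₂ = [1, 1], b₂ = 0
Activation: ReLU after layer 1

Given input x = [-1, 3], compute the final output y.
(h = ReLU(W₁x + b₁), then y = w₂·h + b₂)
y = 7

Layer 1 pre-activation: z₁ = [7, 0]
After ReLU: h = [7, 0]
Layer 2 output: y = 1×7 + 1×0 + 0 = 7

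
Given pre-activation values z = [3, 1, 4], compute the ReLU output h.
h = [3, 1, 4]

ReLU applied element-wise: max(0,3)=3, max(0,1)=1, max(0,4)=4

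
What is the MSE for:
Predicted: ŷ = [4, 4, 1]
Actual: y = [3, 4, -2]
MSE = 3.333

MSE = (1/3)((4-3)² + (4-4)² + (1--2)²) = (1/3)(1 + 0 + 9) = 3.333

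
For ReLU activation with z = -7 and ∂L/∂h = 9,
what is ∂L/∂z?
∂L/∂z = 0

h = ReLU(-7) = 0
Since z < 0: ∂h/∂z = 0
∂L/∂z = ∂L/∂h · ∂h/∂z = 9 × 0 = 0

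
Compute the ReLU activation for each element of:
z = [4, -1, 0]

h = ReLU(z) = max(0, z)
h = [4, 0, 0]

ReLU applied element-wise: max(0,4)=4, max(0,-1)=0, max(0,0)=0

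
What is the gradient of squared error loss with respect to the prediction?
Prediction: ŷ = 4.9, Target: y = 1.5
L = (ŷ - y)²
∂L/∂ŷ = 6.8

∂L/∂ŷ = 2(ŷ - y) = 2(4.9 - 1.5) = 2(3.4) = 6.8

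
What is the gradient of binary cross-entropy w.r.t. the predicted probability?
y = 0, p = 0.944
∂L/∂p = 17.86

∂L/∂p = -y/p + (1-y)/(1-p) = 0 + 1/0.056 = 17.86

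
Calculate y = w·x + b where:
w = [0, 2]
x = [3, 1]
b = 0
y = 2

y = (0)(3) + (2)(1) + 0 = 2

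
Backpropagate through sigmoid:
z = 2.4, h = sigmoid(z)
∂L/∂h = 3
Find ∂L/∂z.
∂L/∂z = 0.2288

σ(2.4) = 0.9168
σ'(2.4) = σ(2.4)(1 - σ(2.4)) = 0.9168 × 0.08317 = 0.07625
∂L/∂z = ∂L/∂h · σ'(z) = 3 × 0.07625 = 0.2288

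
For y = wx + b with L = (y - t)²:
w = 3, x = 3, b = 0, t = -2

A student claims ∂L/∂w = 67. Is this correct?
Incorrect

y = (3)(3) + 0 = 9
∂L/∂y = 2(y - t) = 2(9 - -2) = 22
∂y/∂w = x = 3
∂L/∂w = 22 × 3 = 66

Claimed value: 67
Incorrect: The correct gradient is 66.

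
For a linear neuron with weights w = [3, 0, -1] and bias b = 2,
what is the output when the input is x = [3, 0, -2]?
y = 13

y = (3)(3) + (0)(0) + (-1)(-2) + 2 = 13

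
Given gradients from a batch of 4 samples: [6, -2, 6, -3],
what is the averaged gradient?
Average gradient = 1.75

Average = (1/4)(6 + -2 + 6 + -3) = 7/4 = 1.75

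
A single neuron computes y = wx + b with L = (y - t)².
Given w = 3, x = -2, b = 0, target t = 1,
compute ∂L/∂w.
∂L/∂w = 28

y = wx + b = (3)(-2) + 0 = -6
∂L/∂y = 2(y - t) = 2(-6 - 1) = -14
∂y/∂w = x = -2
∂L/∂w = ∂L/∂y · ∂y/∂w = -14 × -2 = 28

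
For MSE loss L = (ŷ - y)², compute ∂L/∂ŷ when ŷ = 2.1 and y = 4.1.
∂L/∂ŷ = -4.0

∂L/∂ŷ = 2(ŷ - y) = 2(2.1 - 4.1) = 2(-2.0) = -4.0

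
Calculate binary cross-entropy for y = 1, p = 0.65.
L = 0.4308

L = -1·log(0.65) - 0·log(0.35) = -log(0.65) = 0.4308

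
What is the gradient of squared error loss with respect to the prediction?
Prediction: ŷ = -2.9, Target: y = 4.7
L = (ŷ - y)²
∂L/∂ŷ = -15.2

∂L/∂ŷ = 2(ŷ - y) = 2(-2.9 - 4.7) = 2(-7.6) = -15.2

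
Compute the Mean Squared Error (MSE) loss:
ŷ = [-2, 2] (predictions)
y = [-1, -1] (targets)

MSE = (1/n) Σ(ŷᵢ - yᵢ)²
MSE = 5

MSE = (1/2)((-2--1)² + (2--1)²) = (1/2)(1 + 9) = 5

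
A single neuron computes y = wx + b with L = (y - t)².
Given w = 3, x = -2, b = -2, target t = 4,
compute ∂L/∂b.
∂L/∂b = -24

y = wx + b = (3)(-2) + -2 = -8
∂L/∂y = 2(y - t) = 2(-8 - 4) = -24
∂y/∂b = 1
∂L/∂b = ∂L/∂y · ∂y/∂b = -24 × 1 = -24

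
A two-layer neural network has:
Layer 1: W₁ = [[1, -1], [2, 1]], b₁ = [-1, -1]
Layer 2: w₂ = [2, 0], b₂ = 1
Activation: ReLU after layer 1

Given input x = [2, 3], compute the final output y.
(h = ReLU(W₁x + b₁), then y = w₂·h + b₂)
y = 1

Layer 1 pre-activation: z₁ = [-2, 6]
After ReLU: h = [0, 6]
Layer 2 output: y = 2×0 + 0×6 + 1 = 1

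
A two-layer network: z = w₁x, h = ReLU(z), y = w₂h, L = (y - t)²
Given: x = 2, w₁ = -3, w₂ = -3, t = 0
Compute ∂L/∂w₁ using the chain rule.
∂L/∂w₁ = 0

Forward pass:
z = w₁x = -3×2 = -6
h = ReLU(-6) = 0
y = w₂h = -3×0 = 0

Backward pass:
∂L/∂y = 2(y - t) = 2(0 - 0) = 0
∂y/∂h = w₂ = -3
∂h/∂z = 0 (ReLU derivative)
∂z/∂w₁ = x = 2

∂L/∂w₁ = 0 × -3 × 0 × 2 = 0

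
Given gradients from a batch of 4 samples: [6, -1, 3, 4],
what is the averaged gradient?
Average gradient = 3

Average = (1/4)(6 + -1 + 3 + 4) = 12/4 = 3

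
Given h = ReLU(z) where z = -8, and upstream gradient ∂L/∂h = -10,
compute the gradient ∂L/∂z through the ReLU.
∂L/∂z = 0

h = ReLU(-8) = 0
Since z < 0: ∂h/∂z = 0
∂L/∂z = ∂L/∂h · ∂h/∂z = -10 × 0 = 0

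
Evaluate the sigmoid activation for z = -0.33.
0.4182

sigmoid(-0.33) = 1/(1 + e^(0.33)) = 1/(1 + 1.391) = 0.4182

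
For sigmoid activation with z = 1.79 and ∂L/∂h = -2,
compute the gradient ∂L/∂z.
∂L/∂z = -0.2452

σ(1.79) = 0.8569
σ'(1.79) = σ(1.79)(1 - σ(1.79)) = 0.8569 × 0.1431 = 0.1226
∂L/∂z = ∂L/∂h · σ'(z) = -2 × 0.1226 = -0.2452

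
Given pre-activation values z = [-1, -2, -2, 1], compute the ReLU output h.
h = [0, 0, 0, 1]

ReLU applied element-wise: max(0,-1)=0, max(0,-2)=0, max(0,-2)=0, max(0,1)=1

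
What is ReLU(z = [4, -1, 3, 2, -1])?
h = [4, 0, 3, 2, 0]

ReLU applied element-wise: max(0,4)=4, max(0,-1)=0, max(0,3)=3, max(0,2)=2, max(0,-1)=0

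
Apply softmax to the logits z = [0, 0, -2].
p = [0.4683, 0.4683, 0.0634]

exp(z) = [1, 1, 0.1353]
Sum = 2.135
p = [0.4683, 0.4683, 0.0634]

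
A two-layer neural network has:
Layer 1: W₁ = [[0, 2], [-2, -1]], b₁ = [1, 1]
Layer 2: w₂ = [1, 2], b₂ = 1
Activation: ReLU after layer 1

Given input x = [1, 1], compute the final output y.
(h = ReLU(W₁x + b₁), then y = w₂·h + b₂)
y = 4

Layer 1 pre-activation: z₁ = [3, -2]
After ReLU: h = [3, 0]
Layer 2 output: y = 1×3 + 2×0 + 1 = 4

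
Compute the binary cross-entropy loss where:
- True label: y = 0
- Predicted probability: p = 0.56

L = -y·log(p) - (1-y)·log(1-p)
L = 0.821

L = -0·log(0.56) - 1·log(0.44) = -log(0.44) = 0.821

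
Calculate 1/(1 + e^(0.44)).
0.3917

sigmoid(-0.44) = 1/(1 + e^(0.44)) = 1/(1 + 1.553) = 0.3917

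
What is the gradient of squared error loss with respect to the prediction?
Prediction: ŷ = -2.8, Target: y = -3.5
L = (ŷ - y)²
∂L/∂ŷ = 1.4

∂L/∂ŷ = 2(ŷ - y) = 2(-2.8 - -3.5) = 2(0.7) = 1.4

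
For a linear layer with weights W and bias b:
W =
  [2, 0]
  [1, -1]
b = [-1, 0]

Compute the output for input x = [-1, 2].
y = [-3, -3]

Wx = [2×-1 + 0×2, 1×-1 + -1×2]
   = [-2, -3]
y = Wx + b = [-2 + -1, -3 + 0] = [-3, -3]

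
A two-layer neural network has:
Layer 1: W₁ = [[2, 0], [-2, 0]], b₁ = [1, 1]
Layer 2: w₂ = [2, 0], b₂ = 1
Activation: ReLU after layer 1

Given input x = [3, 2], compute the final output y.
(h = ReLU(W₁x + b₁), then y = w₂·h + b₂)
y = 15

Layer 1 pre-activation: z₁ = [7, -5]
After ReLU: h = [7, 0]
Layer 2 output: y = 2×7 + 0×0 + 1 = 15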